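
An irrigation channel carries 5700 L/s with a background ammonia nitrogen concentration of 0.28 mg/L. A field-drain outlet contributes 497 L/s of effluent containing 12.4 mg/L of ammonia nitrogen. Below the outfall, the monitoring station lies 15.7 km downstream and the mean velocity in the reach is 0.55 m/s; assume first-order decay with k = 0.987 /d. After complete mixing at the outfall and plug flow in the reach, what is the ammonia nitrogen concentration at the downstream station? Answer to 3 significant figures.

0.904 mg/L

Conservation of mass: C = (5700·0.2800 + 497.0·12.40) / 6197 = 7759/6197 = 1.252 mg/L.
Travel time t = 15.7·1000 / 0.55 = 28550 s = 7.929 h.
After decay, C = 1.252 × e^(−kt) = 1.252 × 0.7217 = 0.9036 mg/L.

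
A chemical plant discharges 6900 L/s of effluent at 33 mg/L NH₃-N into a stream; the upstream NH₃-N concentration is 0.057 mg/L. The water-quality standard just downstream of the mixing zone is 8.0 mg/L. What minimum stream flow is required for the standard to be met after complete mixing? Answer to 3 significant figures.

Set C_mix = 8.0: (Q·0.05700 + 6900·33.00) / (Q + 6900) = 8.0
→ Q = 6900·(33.00 − 8.0)/(8.0 − 0.05700) = 21720 L/s.

21700 L/s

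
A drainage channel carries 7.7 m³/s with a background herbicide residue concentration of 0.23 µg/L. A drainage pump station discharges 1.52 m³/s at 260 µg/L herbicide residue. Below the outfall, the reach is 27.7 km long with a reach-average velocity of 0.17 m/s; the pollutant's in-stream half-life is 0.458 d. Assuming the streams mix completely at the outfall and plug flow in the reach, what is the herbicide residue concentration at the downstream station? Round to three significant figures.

Mixed concentration C = ΣQC/ΣQ = (7.700·0.2300 + 1.520·260.0) / 9.220 = 397.0/9.220 = 43.06 µg/L.
Travel time t = 27.7·1000 / 0.17 = 162900 s = 45.26 h.
Half-life 0.458 d → k = ln 2 / 0.458 = 1.513 d⁻¹.
Decay over the reach: 43.06·exp(−kt) = 43.06·0.05760 = 2.480 µg/L.

2.48 µg/L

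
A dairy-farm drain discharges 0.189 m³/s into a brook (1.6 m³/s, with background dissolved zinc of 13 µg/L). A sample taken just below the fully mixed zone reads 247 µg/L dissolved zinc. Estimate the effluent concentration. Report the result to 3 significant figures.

Mass balance: 1.600·13.00 + 0.1890·Cₑ = 1.789·247.0
→ Cₑ = (1.789·247.0 − 1.600·13.00) / 0.1890 = 2228 µg/L.

2230 µg/L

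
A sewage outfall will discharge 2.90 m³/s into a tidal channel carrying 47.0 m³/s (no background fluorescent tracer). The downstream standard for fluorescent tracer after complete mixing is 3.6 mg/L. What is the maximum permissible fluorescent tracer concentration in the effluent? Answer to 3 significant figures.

61.9 mg/L

At the limit, (Qr·Cr + Qe·Cₑ)/(Qr + Qe) = 3.6:
Cₑ = (49.90·3.6 − 47.00·0) / 2.900 = 61.94 mg/L.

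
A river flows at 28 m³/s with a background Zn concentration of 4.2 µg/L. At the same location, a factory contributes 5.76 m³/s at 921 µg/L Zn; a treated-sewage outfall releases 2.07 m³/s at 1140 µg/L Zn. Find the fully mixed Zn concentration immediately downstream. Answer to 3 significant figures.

Flow-weighted average: C = (28.00·4.200 + 5.760·921.0 + 2.070·1140) / 35.83 = 7782/35.83 = 217.2 µg/L.

217 µg/L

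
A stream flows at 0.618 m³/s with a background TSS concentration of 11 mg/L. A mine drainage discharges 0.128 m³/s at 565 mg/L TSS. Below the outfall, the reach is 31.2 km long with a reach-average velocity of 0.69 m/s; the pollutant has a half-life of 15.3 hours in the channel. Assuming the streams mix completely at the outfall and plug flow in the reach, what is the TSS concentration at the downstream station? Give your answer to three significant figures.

60.0 mg/L

Conservation of mass: C = (0.6180·11.00 + 0.1280·565.0) / 0.7460 = 79.12/0.7460 = 106.1 mg/L.
Travel time t = 31.2·1000 / 0.69 = 45220 s = 12.56 h.
Half-life 15.3 h → k = ln 2 / 15.3 = 0.04530 h⁻¹ = 1.087 d⁻¹.
Decay over the reach: 106.1·exp(−kt) = 106.1·0.5661 = 60.04 mg/L.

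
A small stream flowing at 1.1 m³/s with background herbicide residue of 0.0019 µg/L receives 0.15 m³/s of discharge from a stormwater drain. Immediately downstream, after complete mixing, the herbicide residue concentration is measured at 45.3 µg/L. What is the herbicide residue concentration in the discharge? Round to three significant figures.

377 µg/L

Mass balance: 1.100·0.001900 + 0.1500·Cₑ = 1.250·45.30
→ Cₑ = (1.250·45.30 − 1.100·0.001900) / 0.1500 = 377.5 µg/L.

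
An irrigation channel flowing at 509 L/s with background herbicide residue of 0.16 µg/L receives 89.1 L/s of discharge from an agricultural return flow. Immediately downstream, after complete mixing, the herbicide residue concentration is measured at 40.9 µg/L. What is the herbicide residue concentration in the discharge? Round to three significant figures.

Mass balance: 509.0·0.1600 + 89.10·Cₑ = 598.1·40.90
→ Cₑ = (598.1·40.90 − 509.0·0.1600) / 89.10 = 273.6 µg/L.

274 µg/L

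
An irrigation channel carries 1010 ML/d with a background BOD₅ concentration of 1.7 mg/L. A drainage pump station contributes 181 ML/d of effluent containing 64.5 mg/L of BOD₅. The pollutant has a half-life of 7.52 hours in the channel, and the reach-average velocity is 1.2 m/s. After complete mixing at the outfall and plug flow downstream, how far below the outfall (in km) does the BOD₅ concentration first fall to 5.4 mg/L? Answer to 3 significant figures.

Mixed concentration C = ΣQC/ΣQ = (1010·1.700 + 181.0·64.50) / 1191 = 13390/1191 = 11.24 mg/L.
Half-life 7.52 h → k = ln 2 / 7.52 = 0.09217 h⁻¹ = 2.212 d⁻¹.
Set 11.24·exp(−k·t) = 5.4 → t = ln(11.24/5.4)/k = 28650 s = 7.957 h.
Distance = v·t = 1.2·28650 = 34370 m = 34.37 km.

34.4 km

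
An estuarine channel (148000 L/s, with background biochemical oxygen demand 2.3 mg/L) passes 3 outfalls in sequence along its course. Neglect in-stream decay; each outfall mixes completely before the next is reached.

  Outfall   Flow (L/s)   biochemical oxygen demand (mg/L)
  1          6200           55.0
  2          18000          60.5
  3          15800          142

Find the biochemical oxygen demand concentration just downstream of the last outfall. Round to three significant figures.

Outfall 1: combined Q = 154200 L/s; C = (148000·2.300 + 6200·55.00)/154200 = 4.419 mg/L.
Outfall 2: combined Q = 172200 L/s; C = (154200·4.419 + 18000·60.50)/172200 = 10.28 mg/L.
Outfall 3: combined Q = 188000 L/s; C = (172200·10.28 + 15800·142.0)/188000 = 21.35 mg/L.

21.4 mg/L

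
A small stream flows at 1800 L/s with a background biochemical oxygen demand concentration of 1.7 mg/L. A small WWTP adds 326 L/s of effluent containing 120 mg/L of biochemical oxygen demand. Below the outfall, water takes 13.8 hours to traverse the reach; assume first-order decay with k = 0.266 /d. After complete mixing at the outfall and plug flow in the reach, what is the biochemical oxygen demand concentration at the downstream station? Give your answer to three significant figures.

17.0 mg/L

Conservation of mass: C = (1800·1.700 + 326.0·120.0) / 2126 = 42180/2126 = 19.84 mg/L.
First-order decay: C = 19.84·exp(−k·t) = 19.84·0.8582 = 17.03 mg/L.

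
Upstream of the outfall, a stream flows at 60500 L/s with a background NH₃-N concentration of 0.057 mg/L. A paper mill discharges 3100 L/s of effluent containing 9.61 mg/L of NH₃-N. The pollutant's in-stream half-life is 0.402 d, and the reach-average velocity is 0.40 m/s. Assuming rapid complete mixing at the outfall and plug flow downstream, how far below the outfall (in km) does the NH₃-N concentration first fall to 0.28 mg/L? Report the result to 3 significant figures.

Conservation of mass: C = (60500·0.05700 + 3100·9.610) / 63600 = 33240/63600 = 0.5226 mg/L.
Half-life 0.402 d → k = ln 2 / 0.402 = 1.724 d⁻¹.
Set 0.5226·exp(−k·t) = 0.28 → t = ln(0.5226/0.28)/k = 31270 s = 8.687 h.
Distance = v·t = 0.40·31270 = 12510 m = 12.51 km.

12.5 km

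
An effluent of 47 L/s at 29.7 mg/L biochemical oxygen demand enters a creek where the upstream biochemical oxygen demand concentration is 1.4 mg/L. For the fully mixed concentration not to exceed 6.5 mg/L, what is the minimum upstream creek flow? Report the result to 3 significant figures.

Set C_mix = 6.5: (Q·1.400 + 47.00·29.70) / (Q + 47.00) = 6.5
→ Q = 47.00·(29.70 − 6.5)/(6.5 − 1.400) = 213.8 L/s.

214 L/s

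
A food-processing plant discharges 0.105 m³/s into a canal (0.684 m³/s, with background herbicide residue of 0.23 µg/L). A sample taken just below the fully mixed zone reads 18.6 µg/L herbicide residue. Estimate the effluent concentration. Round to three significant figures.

Mass balance: 0.6840·0.2300 + 0.1050·Cₑ = 0.7890·18.60
→ Cₑ = (0.7890·18.60 − 0.6840·0.2300) / 0.1050 = 138.3 µg/L.

138 µg/L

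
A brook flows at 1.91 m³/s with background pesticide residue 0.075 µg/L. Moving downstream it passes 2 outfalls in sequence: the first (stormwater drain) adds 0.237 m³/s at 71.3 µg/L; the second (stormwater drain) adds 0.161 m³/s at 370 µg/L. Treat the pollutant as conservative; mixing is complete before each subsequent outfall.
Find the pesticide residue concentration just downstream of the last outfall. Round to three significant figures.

33.2 µg/L

Below outfall 1: Q → 2.147 m³/s, C = (1.910·0.07500 + 0.2370·71.30)/2.147 = 7.937 µg/L.
Below outfall 2: Q → 2.308 m³/s, C = (2.147·7.937 + 0.1610·370.0)/2.308 = 33.19 µg/L.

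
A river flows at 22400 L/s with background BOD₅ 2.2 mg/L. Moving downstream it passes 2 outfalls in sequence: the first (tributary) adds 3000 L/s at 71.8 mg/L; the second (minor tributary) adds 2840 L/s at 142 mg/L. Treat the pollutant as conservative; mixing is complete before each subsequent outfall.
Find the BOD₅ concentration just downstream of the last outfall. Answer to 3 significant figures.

23.7 mg/L

After outfall 1: Q = 22400 + 3000 = 25400 L/s; C = (22400·2.200 + 3000·71.80)/25400 = 10.42 mg/L.
After outfall 2: Q = 25400 + 2840 = 28240 L/s; C = (25400·10.42 + 2840·142.0)/28240 = 23.65 mg/L.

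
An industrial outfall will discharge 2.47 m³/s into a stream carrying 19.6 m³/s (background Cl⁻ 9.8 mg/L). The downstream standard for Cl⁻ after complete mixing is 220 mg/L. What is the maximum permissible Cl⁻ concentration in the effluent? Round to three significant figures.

1890 mg/L

At the limit, (Qr·Cr + Qe·Cₑ)/(Qr + Qe) = 220:
Cₑ = (22.07·220 − 19.60·9.800) / 2.470 = 1888 mg/L.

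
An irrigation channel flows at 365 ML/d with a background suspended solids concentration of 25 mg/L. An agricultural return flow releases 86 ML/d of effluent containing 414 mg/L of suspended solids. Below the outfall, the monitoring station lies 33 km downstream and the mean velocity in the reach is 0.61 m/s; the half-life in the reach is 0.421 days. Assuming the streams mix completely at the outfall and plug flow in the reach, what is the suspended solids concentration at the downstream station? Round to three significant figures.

35.4 mg/L

Flow-weighted average: C = (365.0·25.00 + 86.00·414.0) / 451.0 = 44730/451.0 = 99.18 mg/L.
Travel time t = 33·1000 / 0.61 = 54100 s = 15.03 h.
Half-life 0.421 d → k = ln 2 / 0.421 = 1.646 d⁻¹.
Decay over the reach: 99.18·exp(−kt) = 99.18·0.3567 = 35.38 mg/L.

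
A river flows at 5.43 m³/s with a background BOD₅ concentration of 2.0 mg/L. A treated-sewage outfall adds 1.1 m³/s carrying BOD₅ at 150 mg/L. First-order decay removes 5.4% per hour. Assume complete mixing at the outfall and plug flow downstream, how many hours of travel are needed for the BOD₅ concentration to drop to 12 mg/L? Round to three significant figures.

14.6 h

Flow-weighted average: C = (5.430·2.000 + 1.100·150.0) / 6.530 = 175.9/6.530 = 26.93 mg/L.
5.4%/h lost → k = −ln(1 − 0.054) = 0.05551 h⁻¹.
26.93·exp(−k·t) = 12 → t = ln(26.93/12)/k = 52420 s = 14.56 h.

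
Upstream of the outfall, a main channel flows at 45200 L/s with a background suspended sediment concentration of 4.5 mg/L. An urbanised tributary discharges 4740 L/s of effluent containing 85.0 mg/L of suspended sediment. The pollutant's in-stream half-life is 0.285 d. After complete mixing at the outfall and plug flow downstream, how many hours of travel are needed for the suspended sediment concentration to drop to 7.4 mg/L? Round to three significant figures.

Mass balance: C = (45200·4.500 + 4740·85.00) / 49940 = 606300/49940 = 12.14 mg/L.
Half-life 0.285 d → k = ln 2 / 0.285 = 2.432 d⁻¹.
12.14·exp(−k·t) = 7.4 → t = ln(12.14/7.4)/k = 17590 s = 4.885 h.

4.89 h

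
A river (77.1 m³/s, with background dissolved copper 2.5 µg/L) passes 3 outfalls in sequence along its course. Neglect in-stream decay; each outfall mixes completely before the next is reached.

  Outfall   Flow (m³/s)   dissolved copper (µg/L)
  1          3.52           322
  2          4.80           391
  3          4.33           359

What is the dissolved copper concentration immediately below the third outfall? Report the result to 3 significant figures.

Below outfall 1: Q → 80.62 m³/s, C = (77.10·2.500 + 3.520·322.0)/80.62 = 16.45 µg/L.
Below outfall 2: Q → 85.42 m³/s, C = (80.62·16.45 + 4.800·391.0)/85.42 = 37.50 µg/L.
Below outfall 3: Q → 89.75 m³/s, C = (85.42·37.50 + 4.330·359.0)/89.75 = 53.01 µg/L.

53.0 µg/L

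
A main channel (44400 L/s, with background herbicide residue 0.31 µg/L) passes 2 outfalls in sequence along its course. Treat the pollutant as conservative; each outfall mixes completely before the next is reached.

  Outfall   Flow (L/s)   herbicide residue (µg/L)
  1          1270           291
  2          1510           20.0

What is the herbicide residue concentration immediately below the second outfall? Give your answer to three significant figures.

8.77 µg/L

Outfall 1: combined Q = 45670 L/s; C = (44400·0.3100 + 1270·291.0)/45670 = 8.394 µg/L.
Outfall 2: combined Q = 47180 L/s; C = (45670·8.394 + 1510·20.00)/47180 = 8.765 µg/L.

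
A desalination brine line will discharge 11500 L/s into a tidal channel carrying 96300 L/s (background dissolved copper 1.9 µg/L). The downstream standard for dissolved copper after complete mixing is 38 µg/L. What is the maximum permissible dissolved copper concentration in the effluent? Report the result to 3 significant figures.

At the limit, (Qr·Cr + Qe·Cₑ)/(Qr + Qe) = 38:
Cₑ = (107800·38 − 96300·1.900) / 11500 = 340.3 µg/L.

340 µg/L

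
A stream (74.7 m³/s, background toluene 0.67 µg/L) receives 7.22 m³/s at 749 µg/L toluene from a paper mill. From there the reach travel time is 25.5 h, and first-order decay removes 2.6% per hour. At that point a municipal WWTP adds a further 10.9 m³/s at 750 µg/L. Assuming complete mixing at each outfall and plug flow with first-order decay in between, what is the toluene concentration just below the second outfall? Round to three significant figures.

118 µg/L

Flow-weighted average: C = (74.70·0.6700 + 7.220·749.0) / 81.92 = 5458/81.92 = 66.62 µg/L; combined flow 81.92 m³/s.
2.6%/h lost → k = −ln(1 − 0.026) = 0.02634 h⁻¹.
Applying C = C₀e^(−kt): 66.62 × 0.5108 = 34.03 µg/L.
Second outfall: C = (81.92·34.03 + 10.90·750.0)/92.82 = 118.1 µg/L.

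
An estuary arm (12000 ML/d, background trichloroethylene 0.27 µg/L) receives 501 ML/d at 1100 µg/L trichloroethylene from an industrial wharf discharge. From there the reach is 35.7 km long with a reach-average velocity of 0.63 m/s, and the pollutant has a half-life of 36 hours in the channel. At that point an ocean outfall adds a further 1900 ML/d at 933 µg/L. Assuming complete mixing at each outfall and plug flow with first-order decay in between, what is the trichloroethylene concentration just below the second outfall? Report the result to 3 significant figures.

Flow-weighted average: C = (12000·0.2700 + 501.0·1100) / 12500 = 554300/12500 = 44.34 µg/L; combined flow 12500 ML/d.
Travel time t = 35.7·1000 / 0.63 = 56670 s = 15.74 h.
Half-life 36 h → k = ln 2 / 36 = 0.01925 h⁻¹ = 0.4621 d⁻¹.
Applying C = C₀e^(−kt): 44.34 × 0.7385 = 32.75 µg/L.
At the second outfall, C = (12500·32.75 + 1900·933.0) / (12500 + 1900) = 151.5 µg/L.

152 µg/L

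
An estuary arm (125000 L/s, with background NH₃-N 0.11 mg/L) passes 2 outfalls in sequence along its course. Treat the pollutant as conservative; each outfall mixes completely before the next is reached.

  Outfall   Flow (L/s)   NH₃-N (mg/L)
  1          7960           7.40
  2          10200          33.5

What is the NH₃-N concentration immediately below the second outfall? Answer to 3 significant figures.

After outfall 1: Q = 125000 + 7960 = 133000 L/s; C = (125000·0.1100 + 7960·7.400)/133000 = 0.5464 mg/L.
After outfall 2: Q = 133000 + 10200 = 143200 L/s; C = (133000·0.5464 + 10200·33.50)/143200 = 2.894 mg/L.

2.89 mg/L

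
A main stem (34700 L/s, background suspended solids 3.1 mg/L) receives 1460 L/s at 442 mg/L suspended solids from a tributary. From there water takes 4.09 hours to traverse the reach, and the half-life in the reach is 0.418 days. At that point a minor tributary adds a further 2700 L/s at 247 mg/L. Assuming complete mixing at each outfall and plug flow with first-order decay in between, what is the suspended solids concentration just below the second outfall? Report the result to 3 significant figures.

31.8 mg/L

Conservation of mass: C = (34700·3.100 + 1460·442.0) / 36160 = 752900/36160 = 20.82 mg/L; combined flow 36160 L/s.
Half-life 0.418 d → k = ln 2 / 0.418 = 1.658 d⁻¹.
After decay, C = 20.82 × e^(−kt) = 20.82 × 0.7538 = 15.70 mg/L.
Second outfall: C = (36160·15.70 + 2700·247.0)/38860 = 31.77 mg/L.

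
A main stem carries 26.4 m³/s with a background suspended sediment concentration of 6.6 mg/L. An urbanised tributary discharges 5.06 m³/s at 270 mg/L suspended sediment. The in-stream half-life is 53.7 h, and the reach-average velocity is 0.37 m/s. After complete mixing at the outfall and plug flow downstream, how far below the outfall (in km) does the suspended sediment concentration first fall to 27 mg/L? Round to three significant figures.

61.4 km

Conservation of mass: C = (26.40·6.600 + 5.060·270.0) / 31.46 = 1540/31.46 = 48.97 mg/L.
Half-life 53.7 h → k = ln 2 / 53.7 = 0.01291 h⁻¹ = 0.3098 d⁻¹.
Set 48.97·exp(−k·t) = 27 → t = ln(48.97/27)/k = 166000 s = 46.12 h.
Distance = v·t = 0.37·166000 = 61430 m = 61.43 km.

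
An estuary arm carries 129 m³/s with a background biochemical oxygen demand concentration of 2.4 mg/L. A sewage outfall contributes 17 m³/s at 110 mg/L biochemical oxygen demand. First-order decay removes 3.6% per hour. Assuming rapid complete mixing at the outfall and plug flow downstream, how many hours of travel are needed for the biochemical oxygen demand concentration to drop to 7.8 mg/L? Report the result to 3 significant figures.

17.7 h

Mass balance: C = (129.0·2.400 + 17.00·110.0) / 146.0 = 2180/146.0 = 14.93 mg/L.
3.6%/h lost → k = −ln(1 − 0.036) = 0.03666 h⁻¹.
14.93·exp(−k·t) = 7.8 → t = ln(14.93/7.8)/k = 63740 s = 17.71 h.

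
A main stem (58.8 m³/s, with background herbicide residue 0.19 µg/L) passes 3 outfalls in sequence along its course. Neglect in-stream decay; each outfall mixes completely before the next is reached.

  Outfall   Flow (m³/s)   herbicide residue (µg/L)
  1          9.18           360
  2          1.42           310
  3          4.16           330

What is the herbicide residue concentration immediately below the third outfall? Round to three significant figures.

After outfall 1: Q = 58.80 + 9.180 = 67.98 m³/s; C = (58.80·0.1900 + 9.180·360.0)/67.98 = 48.78 µg/L.
After outfall 2: Q = 67.98 + 1.420 = 69.40 m³/s; C = (67.98·48.78 + 1.420·310.0)/69.40 = 54.12 µg/L.
After outfall 3: Q = 69.40 + 4.160 = 73.56 m³/s; C = (69.40·54.12 + 4.160·330.0)/73.56 = 69.73 µg/L.

69.7 µg/L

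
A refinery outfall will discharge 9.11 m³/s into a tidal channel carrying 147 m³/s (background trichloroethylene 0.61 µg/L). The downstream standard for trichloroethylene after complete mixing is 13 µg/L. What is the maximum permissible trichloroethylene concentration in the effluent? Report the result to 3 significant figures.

213 µg/L

At the limit, (Qr·Cr + Qe·Cₑ)/(Qr + Qe) = 13:
Cₑ = (156.1·13 − 147.0·0.6100) / 9.110 = 212.9 µg/L.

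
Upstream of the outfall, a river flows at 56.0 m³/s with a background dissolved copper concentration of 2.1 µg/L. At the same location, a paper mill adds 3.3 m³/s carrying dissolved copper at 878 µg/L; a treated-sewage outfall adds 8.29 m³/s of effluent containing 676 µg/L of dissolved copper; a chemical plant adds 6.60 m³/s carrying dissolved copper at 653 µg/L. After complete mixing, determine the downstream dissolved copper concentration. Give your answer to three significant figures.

174 µg/L

Mass balance: C = (56.00·2.100 + 3.300·878.0 + 8.290·676.0 + 6.600·653.0) / 74.19 = 12930/74.19 = 174.3 µg/L.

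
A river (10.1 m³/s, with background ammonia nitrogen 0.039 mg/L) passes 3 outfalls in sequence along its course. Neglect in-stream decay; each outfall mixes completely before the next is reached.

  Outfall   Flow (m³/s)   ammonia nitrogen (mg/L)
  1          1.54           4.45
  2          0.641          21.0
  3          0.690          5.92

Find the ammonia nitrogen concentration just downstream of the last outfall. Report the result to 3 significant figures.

Outfall 1: combined Q = 11.64 m³/s; C = (10.10·0.03900 + 1.540·4.450)/11.64 = 0.6226 mg/L.
Outfall 2: combined Q = 12.28 m³/s; C = (11.64·0.6226 + 0.6410·21.00)/12.28 = 1.686 mg/L.
Outfall 3: combined Q = 12.97 m³/s; C = (12.28·1.686 + 0.6900·5.920)/12.97 = 1.911 mg/L.

1.91 mg/L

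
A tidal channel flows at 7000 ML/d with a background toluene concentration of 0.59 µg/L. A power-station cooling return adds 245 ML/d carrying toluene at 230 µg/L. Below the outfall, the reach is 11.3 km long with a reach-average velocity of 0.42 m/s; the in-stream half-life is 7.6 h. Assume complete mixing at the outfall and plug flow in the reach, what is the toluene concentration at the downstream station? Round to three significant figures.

Mass balance: C = (7000·0.5900 + 245.0·230.0) / 7245 = 60480/7245 = 8.348 µg/L.
Travel time t = 11.3·1000 / 0.42 = 26900 s = 7.474 h.
Half-life 7.6 h → k = ln 2 / 7.6 = 0.09120 h⁻¹ = 2.189 d⁻¹.
After decay, C = 8.348 × e^(−kt) = 8.348 × 0.5058 = 4.222 µg/L.

4.22 µg/L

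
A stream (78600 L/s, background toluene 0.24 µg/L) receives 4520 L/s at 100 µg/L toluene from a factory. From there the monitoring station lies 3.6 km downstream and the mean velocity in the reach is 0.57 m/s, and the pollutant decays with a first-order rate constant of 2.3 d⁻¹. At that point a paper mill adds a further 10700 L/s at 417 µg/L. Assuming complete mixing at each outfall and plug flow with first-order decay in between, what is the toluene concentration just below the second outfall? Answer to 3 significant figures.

51.8 µg/L

After mixing, C = (78600·0.2400 + 4520·100.0) / 83120 = 470900/83120 = 5.665 µg/L; combined flow 83120 L/s.
Travel time t = 3.6·1000 / 0.57 = 6316 s = 1.754 h.
Applying C = C₀e^(−kt): 5.665 × 0.8452 = 4.788 µg/L.
At the second outfall, C = (83120·4.788 + 10700·417.0) / (83120 + 10700) = 51.80 µg/L.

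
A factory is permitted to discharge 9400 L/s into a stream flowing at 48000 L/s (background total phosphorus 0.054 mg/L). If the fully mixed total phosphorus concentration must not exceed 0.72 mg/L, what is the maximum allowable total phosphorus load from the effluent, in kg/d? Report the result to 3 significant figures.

3350 kg/d

Mass balance at the limit: 48000·0.05400 + 9400·Cₑ = 57400·0.72 → Cₑ = 4.121 mg/L.
9400 L/s = 9.400 m³/s. Load = 9.400 m³/s × 4.121 g/m³ × 86 400 s/d = 3347 kg/d.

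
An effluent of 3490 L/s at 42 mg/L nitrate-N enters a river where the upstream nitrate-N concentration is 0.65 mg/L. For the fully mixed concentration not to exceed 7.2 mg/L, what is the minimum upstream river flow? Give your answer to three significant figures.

Set C_mix = 7.2: (Q·0.6500 + 3490·42.00) / (Q + 3490) = 7.2
→ Q = 3490·(42.00 − 7.2)/(7.2 − 0.6500) = 18540 L/s.

18500 L/s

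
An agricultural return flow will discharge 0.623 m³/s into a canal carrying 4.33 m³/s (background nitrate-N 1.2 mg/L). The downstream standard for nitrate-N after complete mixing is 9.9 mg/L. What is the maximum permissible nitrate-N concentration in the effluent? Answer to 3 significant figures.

At the limit, (Qr·Cr + Qe·Cₑ)/(Qr + Qe) = 9.9:
Cₑ = (4.953·9.9 − 4.330·1.200) / 0.6230 = 70.37 mg/L.

70.4 mg/L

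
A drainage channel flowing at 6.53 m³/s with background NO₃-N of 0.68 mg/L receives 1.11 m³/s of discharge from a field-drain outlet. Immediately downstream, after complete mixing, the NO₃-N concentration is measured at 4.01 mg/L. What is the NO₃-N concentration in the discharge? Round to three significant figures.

Mass balance: 6.530·0.6800 + 1.110·Cₑ = 7.640·4.010
→ Cₑ = (7.640·4.010 − 6.530·0.6800) / 1.110 = 23.60 mg/L.

23.6 mg/L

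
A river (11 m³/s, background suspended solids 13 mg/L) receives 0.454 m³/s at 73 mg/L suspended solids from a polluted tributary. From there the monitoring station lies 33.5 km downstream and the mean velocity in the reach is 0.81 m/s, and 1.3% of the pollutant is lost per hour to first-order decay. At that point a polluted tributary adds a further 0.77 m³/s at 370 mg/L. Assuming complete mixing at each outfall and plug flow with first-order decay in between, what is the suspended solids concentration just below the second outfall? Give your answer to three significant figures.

35.7 mg/L

Conservation of mass: C = (11.00·13.00 + 0.4540·73.00) / 11.45 = 176.1/11.45 = 15.38 mg/L; combined flow 11.45 m³/s.
Travel time t = 33.5·1000 / 0.81 = 41360 s = 11.49 h.
1.3%/h lost → k = −ln(1 − 0.013) = 0.01309 h⁻¹.
First-order decay: C = 15.38·exp(−k·t) = 15.38·0.8604 = 13.23 mg/L.
Second outfall: C = (11.45·13.23 + 0.7700·370.0)/12.22 = 35.70 mg/L.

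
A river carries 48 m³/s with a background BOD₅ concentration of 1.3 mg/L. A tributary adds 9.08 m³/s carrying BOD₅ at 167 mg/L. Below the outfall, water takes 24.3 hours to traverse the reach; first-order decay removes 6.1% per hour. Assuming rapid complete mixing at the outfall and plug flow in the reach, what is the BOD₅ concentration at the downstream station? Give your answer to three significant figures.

Mass balance: C = (48.00·1.300 + 9.080·167.0) / 57.08 = 1579/57.08 = 27.66 mg/L.
6.1%/h lost → k = −ln(1 − 0.061) = 0.06294 h⁻¹.
Applying C = C₀e^(−kt): 27.66 × 0.2167 = 5.992 mg/L.

5.99 mg/L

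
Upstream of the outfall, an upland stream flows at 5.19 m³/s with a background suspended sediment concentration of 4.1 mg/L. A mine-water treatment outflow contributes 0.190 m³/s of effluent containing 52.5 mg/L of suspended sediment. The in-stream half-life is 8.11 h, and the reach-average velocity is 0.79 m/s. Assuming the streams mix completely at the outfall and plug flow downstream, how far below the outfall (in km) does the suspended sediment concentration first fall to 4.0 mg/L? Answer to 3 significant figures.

Mixed concentration C = ΣQC/ΣQ = (5.190·4.100 + 0.1900·52.50) / 5.380 = 31.25/5.380 = 5.809 mg/L.
Half-life 8.11 h → k = ln 2 / 8.11 = 0.08547 h⁻¹ = 2.051 d⁻¹.
Set 5.809·exp(−k·t) = 4.0 → t = ln(5.809/4.0)/k = 15720 s = 4.366 h.
Distance = v·t = 0.79·15720 = 12420 m = 12.42 km.

12.4 km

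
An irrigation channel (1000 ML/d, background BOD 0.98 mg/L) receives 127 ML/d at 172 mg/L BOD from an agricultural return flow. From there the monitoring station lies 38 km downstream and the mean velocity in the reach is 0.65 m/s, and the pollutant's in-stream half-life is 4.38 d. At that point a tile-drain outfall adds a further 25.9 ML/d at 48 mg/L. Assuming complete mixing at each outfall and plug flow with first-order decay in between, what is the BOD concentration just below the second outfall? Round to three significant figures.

After mixing, C = (1000·0.9800 + 127.0·172.0) / 1127 = 22820/1127 = 20.25 mg/L; combined flow 1127 ML/d.
Travel time t = 38·1000 / 0.65 = 58460 s = 16.24 h.
Half-life 4.38 d → k = ln 2 / 4.38 = 0.1583 d⁻¹.
Decay over the reach: 20.25·exp(−kt) = 20.25·0.8985 = 18.20 mg/L.
Second outfall: C = (1127·18.20 + 25.90·48.00)/1153 = 18.87 mg/L.

18.9 mg/L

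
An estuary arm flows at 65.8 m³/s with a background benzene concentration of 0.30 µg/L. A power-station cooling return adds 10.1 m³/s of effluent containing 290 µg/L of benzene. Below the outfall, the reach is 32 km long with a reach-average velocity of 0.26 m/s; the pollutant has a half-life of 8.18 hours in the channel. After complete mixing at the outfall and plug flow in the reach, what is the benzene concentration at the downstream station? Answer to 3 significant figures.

Flow-weighted average: C = (65.80·0.3000 + 10.10·290.0) / 75.90 = 2949/75.90 = 38.85 µg/L.
Travel time t = 32·1000 / 0.26 = 123100 s = 34.19 h.
Half-life 8.18 h → k = ln 2 / 8.18 = 0.08474 h⁻¹ = 2.034 d⁻¹.
Applying C = C₀e^(−kt): 38.85 × 0.05519 = 2.144 µg/L.

2.14 µg/L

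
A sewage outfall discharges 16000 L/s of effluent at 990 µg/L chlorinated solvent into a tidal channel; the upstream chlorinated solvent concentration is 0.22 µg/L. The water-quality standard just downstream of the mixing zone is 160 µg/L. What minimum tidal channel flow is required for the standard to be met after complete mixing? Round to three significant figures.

83100 L/s

Set C_mix = 160: (Q·0.2200 + 16000·990.0) / (Q + 16000) = 160
→ Q = 16000·(990.0 − 160)/(160 − 0.2200) = 83110 L/s.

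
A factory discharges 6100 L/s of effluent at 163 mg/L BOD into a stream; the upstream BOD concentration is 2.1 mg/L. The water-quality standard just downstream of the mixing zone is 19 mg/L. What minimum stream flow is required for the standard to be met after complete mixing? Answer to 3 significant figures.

Set C_mix = 19: (Q·2.100 + 6100·163.0) / (Q + 6100) = 19
→ Q = 6100·(163.0 − 19)/(19 − 2.100) = 51980 L/s.

52000 L/s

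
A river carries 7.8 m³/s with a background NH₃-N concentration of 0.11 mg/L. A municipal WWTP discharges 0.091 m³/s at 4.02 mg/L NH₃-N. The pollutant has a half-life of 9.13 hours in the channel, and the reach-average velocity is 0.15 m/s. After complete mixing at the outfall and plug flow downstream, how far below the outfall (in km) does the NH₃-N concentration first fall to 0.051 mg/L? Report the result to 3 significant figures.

Mixed concentration C = ΣQC/ΣQ = (7.800·0.1100 + 0.09100·4.020) / 7.891 = 1.224/7.891 = 0.1551 mg/L.
Half-life 9.13 h → k = ln 2 / 9.13 = 0.07592 h⁻¹ = 1.822 d⁻¹.
Set 0.1551·exp(−k·t) = 0.051 → t = ln(0.1551/0.051)/k = 52740 s = 14.65 h.
Distance = v·t = 0.15·52740 = 7911 m = 7.911 km.

7.91 km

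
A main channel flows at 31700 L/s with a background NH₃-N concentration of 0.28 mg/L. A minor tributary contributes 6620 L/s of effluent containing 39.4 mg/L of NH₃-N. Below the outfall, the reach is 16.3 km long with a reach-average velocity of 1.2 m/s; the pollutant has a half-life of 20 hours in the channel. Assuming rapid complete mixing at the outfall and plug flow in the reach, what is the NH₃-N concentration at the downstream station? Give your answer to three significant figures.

Flow-weighted average: C = (31700·0.2800 + 6620·39.40) / 38320 = 269700/38320 = 7.038 mg/L.
Travel time t = 16.3·1000 / 1.2 = 13580 s = 3.773 h.
Half-life 20 h → k = ln 2 / 20 = 0.03466 h⁻¹ = 0.8318 d⁻¹.
Applying C = C₀e^(−kt): 7.038 × 0.8774 = 6.175 mg/L.

6.18 mg/L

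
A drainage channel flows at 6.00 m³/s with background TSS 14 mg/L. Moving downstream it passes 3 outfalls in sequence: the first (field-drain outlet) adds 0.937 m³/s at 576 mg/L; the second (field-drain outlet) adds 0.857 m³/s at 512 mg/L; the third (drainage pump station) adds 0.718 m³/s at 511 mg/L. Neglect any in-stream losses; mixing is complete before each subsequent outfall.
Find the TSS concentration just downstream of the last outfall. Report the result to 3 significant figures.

168 mg/L

After outfall 1: Q = 6.000 + 0.9370 = 6.937 m³/s; C = (6.000·14.00 + 0.9370·576.0)/6.937 = 89.91 mg/L.
After outfall 2: Q = 6.937 + 0.8570 = 7.794 m³/s; C = (6.937·89.91 + 0.8570·512.0)/7.794 = 136.3 mg/L.
After outfall 3: Q = 7.794 + 0.7180 = 8.512 m³/s; C = (7.794·136.3 + 0.7180·511.0)/8.512 = 167.9 mg/L.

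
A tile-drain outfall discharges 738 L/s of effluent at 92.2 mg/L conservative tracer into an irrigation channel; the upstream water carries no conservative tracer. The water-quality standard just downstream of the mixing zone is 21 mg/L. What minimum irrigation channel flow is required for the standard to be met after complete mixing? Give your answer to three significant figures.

Set C_mix = 21: (Q·0 + 738.0·92.20) / (Q + 738.0) = 21
→ Q = 738.0·(92.20 − 21)/(21 − 0) = 2502 L/s.

2500 L/s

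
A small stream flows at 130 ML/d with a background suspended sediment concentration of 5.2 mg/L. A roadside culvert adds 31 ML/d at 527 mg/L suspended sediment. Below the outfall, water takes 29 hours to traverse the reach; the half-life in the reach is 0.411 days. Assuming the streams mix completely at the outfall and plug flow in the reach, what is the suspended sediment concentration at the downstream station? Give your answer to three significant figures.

Conservation of mass: C = (130.0·5.200 + 31.00·527.0) / 161.0 = 17010/161.0 = 105.7 mg/L.
Half-life 0.411 d → k = ln 2 / 0.411 = 1.686 d⁻¹.
After decay, C = 105.7 × e^(−kt) = 105.7 × 0.1303 = 13.77 mg/L.

13.8 mg/L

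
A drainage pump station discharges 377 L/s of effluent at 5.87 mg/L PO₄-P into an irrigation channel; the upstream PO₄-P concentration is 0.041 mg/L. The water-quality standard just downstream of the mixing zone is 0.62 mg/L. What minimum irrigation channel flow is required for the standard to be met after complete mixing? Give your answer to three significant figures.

Set C_mix = 0.62: (Q·0.04100 + 377.0·5.870) / (Q + 377.0) = 0.62
→ Q = 377.0·(5.870 − 0.62)/(0.62 − 0.04100) = 3418 L/s.

3420 L/s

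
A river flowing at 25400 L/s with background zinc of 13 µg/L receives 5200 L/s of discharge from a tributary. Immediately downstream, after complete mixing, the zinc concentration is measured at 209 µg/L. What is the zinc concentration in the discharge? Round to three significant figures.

1170 µg/L

Mass balance: 25400·13.00 + 5200·Cₑ = 30600·209.0
→ Cₑ = (30600·209.0 − 25400·13.00) / 5200 = 1166 µg/L.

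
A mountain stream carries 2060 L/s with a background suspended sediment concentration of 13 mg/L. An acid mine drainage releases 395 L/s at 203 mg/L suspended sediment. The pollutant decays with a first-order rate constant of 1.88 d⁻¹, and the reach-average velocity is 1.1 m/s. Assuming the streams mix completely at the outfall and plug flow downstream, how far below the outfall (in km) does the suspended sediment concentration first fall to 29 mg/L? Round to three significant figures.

Flow-weighted average: C = (2060·13.00 + 395.0·203.0) / 2455 = 107000/2455 = 43.57 mg/L.
Set 43.57·exp(−k·t) = 29 → t = ln(43.57/29)/k = 18710 s = 5.197 h.
Distance = v·t = 1.1·18710 = 20580 m = 20.58 km.

20.6 km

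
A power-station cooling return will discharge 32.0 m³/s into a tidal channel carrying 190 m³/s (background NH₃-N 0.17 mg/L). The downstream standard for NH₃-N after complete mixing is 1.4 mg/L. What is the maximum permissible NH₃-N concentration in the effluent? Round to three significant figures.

8.70 mg/L

At the limit, (Qr·Cr + Qe·Cₑ)/(Qr + Qe) = 1.4:
Cₑ = (222.0·1.4 − 190.0·0.1700) / 32.00 = 8.703 mg/L.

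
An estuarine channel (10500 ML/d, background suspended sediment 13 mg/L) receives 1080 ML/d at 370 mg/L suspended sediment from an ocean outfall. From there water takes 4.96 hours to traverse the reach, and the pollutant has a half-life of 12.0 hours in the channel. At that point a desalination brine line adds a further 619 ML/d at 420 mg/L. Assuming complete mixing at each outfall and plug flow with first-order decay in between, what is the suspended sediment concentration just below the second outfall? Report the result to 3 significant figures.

54.3 mg/L

Mixed concentration C = ΣQC/ΣQ = (10500·13.00 + 1080·370.0) / 11580 = 536100/11580 = 46.30 mg/L; combined flow 11580 ML/d.
Half-life 12.0 h → k = ln 2 / 12.0 = 0.05776 h⁻¹ = 1.386 d⁻¹.
After decay, C = 46.30 × e^(−kt) = 46.30 × 0.7509 = 34.76 mg/L.
Second outfall: C = (11580·34.76 + 619.0·420.0)/12200 = 54.31 mg/L.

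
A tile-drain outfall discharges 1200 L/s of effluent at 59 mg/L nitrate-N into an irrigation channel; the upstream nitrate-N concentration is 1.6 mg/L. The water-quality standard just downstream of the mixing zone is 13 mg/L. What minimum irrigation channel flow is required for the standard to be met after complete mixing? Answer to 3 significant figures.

Set C_mix = 13: (Q·1.600 + 1200·59.00) / (Q + 1200) = 13
→ Q = 1200·(59.00 − 13)/(13 − 1.600) = 4842 L/s.

4840 L/s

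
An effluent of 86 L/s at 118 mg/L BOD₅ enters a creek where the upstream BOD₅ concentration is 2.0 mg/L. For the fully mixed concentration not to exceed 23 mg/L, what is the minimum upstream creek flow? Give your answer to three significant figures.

389 L/s

Set C_mix = 23: (Q·2.000 + 86.00·118.0) / (Q + 86.00) = 23
→ Q = 86.00·(118.0 − 23)/(23 − 2.000) = 389.0 L/s.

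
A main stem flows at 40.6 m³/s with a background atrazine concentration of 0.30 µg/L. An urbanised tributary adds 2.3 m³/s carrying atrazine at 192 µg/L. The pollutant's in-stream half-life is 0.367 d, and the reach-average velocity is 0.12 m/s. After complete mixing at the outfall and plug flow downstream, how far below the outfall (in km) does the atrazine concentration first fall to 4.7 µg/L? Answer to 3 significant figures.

Conservation of mass: C = (40.60·0.3000 + 2.300·192.0) / 42.90 = 453.8/42.90 = 10.58 µg/L.
Half-life 0.367 d → k = ln 2 / 0.367 = 1.889 d⁻¹.
Set 10.58·exp(−k·t) = 4.7 → t = ln(10.58/4.7)/k = 37110 s = 10.31 h.
Distance = v·t = 0.12·37110 = 4453 m = 4.453 km.

4.45 km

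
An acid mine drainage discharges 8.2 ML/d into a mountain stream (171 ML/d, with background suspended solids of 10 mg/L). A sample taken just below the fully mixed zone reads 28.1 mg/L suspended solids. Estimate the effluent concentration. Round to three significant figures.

406 mg/L

Mass balance: 171.0·10.00 + 8.200·Cₑ = 179.2·28.10
→ Cₑ = (179.2·28.10 − 171.0·10.00) / 8.200 = 405.6 mg/L.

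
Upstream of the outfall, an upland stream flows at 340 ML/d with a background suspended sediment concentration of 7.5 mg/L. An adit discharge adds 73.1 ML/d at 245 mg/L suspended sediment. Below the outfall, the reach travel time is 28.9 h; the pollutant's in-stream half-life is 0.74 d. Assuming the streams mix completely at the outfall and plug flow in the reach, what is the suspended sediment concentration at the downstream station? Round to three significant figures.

16.0 mg/L

Mixed concentration C = ΣQC/ΣQ = (340.0·7.500 + 73.10·245.0) / 413.1 = 20460/413.1 = 49.53 mg/L.
Half-life 0.74 d → k = ln 2 / 0.74 = 0.9367 d⁻¹.
After decay, C = 49.53 × e^(−kt) = 49.53 × 0.3237 = 16.03 mg/L.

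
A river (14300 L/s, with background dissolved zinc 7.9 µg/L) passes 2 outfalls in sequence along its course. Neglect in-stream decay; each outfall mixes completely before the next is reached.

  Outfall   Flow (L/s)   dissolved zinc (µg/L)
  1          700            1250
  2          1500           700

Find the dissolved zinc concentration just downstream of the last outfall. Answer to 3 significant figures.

124 µg/L

Outfall 1: combined Q = 15000 L/s; C = (14300·7.900 + 700.0·1250)/15000 = 65.86 µg/L.
Outfall 2: combined Q = 16500 L/s; C = (15000·65.86 + 1500·700.0)/16500 = 123.5 µg/L.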